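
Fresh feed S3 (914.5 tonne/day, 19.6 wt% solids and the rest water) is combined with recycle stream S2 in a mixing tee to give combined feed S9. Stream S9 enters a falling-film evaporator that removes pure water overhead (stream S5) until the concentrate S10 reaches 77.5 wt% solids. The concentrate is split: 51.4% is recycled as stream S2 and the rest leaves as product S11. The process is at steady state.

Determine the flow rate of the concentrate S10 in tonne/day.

475.9 tonne/day

Overall solids balance (none leaves overhead): solids in fresh feed = solids in product, i.e. 914.5×0.196 = (1−0.514)·S10·0.775.
S10 = 179.24/(0.775×0.486) = 475.88 tonne/day.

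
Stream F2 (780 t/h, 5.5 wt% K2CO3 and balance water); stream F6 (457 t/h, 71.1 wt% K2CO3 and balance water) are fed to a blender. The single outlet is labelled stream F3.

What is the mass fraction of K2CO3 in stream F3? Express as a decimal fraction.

Total flow out = 780 + 457 = 1237 t/h.
K2CO3 in = 780×0.055 + 457×0.711 = 367.83 t/h.
K2CO3 mass fraction in F3 = 367.83/1237 = 0.297.

0.297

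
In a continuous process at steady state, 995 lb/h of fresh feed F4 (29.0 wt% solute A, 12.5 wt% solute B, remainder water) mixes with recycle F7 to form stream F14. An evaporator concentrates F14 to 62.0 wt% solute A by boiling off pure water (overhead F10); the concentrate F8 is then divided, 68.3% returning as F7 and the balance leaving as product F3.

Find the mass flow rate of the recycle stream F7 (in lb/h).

Overall solute A balance (none leaves overhead): solute A in fresh feed = solute A in product, i.e. 995×0.290 = (1−0.683)·F8·0.620.
F8 = 288.55/(0.620×0.317) = 1468.1 lb/h.
Recycle F7 = 0.683×1468.1 = 1002.7 lb/h.

1003 lb/h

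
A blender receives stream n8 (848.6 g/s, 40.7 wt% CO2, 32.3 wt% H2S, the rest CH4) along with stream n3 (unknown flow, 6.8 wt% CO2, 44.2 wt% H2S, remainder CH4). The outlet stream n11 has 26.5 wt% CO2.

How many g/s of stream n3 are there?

611.7 g/s

Let n3 be the unknown flow. Total out = 848.6 + n3.
CO2 balance: 345.38 + 0.068·n3 = 0.265·(848.6 + n3)
(0.068 − 0.265)·n3 = 0.265×848.6 − 345.38 = -120.5
n3 = -120.5 / -0.197 = 611.68 g/s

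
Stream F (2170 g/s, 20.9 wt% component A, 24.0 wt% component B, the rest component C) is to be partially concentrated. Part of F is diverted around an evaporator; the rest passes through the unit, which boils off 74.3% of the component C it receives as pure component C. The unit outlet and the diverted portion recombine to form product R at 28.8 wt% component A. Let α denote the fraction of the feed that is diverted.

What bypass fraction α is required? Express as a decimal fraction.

0.330

All 2170×0.209 = 453.53 g/s of component A reaches R, so R = 453.53/0.288 = 1574.8 g/s and vapour = 595.24 g/s.
The evaporator receives (1−α)·2170 of feed at 0.551 component C and removes 0.743 of that component C:
0.743×0.551×(1−α)×2170 = 595.24
(1−α) = 595.24/888.38 = 0.6700;  α = 0.3300.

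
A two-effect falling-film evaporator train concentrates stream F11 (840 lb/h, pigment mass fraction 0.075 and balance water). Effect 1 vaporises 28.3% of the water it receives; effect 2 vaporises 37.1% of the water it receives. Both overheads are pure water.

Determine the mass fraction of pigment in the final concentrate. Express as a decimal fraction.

water in feed = 840×0.925 = 777 lb/h.
After stage 1: water left = (1−0.283)×777 = 557.11; stream total = 620.11 lb/h.
After stage 2: water left = (1−0.371)×557.11 = 350.42; final concentrate = 413.42 lb/h.
pigment fraction = 63/413.42 = 0.152.

0.152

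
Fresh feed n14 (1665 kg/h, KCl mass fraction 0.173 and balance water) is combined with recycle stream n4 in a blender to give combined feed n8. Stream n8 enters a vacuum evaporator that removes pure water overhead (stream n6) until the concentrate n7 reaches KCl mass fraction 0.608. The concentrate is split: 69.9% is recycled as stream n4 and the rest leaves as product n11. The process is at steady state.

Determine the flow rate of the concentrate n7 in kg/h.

Overall KCl balance (none leaves overhead): KCl in fresh feed = KCl in product, i.e. 1665×0.173 = (1−0.699)·n7·0.608.
n7 = 288.04/(0.608×0.301) = 1573.9 kg/h.

1574 kg/h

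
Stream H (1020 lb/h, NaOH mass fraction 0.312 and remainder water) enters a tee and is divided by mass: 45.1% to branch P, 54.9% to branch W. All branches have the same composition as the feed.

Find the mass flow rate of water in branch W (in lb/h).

Branch W total = 0.549×1020 = 559.98 lb/h.
water in W = 0.688×559.98 = 385.27 lb/h.

385.3 lb/h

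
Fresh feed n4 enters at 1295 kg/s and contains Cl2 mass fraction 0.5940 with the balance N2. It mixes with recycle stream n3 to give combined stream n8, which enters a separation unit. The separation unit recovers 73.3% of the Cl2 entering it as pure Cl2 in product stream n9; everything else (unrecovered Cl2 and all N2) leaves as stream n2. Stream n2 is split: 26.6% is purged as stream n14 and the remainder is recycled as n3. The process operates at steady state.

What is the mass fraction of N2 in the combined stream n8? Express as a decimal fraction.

0.6738

N2 enters only via n4 and leaves only via the purge: 1295×0.406 = 0.266×(N2 in n2), and the separation unit passes all N2, so N2 in n8 = N2 in n2 = 1976.6 kg/s.
Cl2 in n8: m_A = 1295×0.594 + (1−0.266)·(1−0.733)·m_A, so m_A = 769.23/0.8040 = 956.73 kg/s.
n8 = 956.73 + 1976.6 = 2933.3 kg/s.
N2 fraction in n8 = 1976.6/2933.3 = 0.6738.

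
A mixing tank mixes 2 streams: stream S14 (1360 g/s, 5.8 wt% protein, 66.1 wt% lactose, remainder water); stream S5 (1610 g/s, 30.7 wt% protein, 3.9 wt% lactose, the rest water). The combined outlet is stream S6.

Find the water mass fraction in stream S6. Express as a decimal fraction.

Total flow out = 1360 + 1610 = 2970 g/s.
water in = 1360×0.281 + 1610×0.654 = 1435.1 g/s.
water mass fraction in S6 = 1435.1/2970 = 0.483.

0.483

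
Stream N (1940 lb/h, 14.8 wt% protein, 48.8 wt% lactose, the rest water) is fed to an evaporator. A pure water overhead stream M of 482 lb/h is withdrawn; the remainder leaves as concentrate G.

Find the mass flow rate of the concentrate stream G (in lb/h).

1458 lb/h

Concentrate = 1940 − 482 = 1458 lb/h.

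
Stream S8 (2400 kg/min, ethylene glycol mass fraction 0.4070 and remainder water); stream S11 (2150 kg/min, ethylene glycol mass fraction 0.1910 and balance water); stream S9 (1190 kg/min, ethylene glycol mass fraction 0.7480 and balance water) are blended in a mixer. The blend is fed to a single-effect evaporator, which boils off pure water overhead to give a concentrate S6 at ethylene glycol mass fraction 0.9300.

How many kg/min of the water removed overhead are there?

3291 kg/min

ethylene glycol entering = 2400×0.407 + 2150×0.191 + 1190×0.748 = 2277.6 kg/min.
All ethylene glycol reports to S6, so S6 = 2277.6/0.930 = 2449 kg/min.
Total feed = 5740 kg/min; overhead = 5740 − 2449 = 3291 kg/min.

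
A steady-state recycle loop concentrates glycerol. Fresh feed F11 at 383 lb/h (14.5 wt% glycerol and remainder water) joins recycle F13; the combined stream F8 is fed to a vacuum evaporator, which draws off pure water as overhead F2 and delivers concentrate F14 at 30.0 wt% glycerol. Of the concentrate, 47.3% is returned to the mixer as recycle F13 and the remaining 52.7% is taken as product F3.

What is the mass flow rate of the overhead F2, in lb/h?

197.9 lb/h

Overall glycerol balance (none leaves overhead): glycerol in fresh feed = glycerol in product, i.e. 383×0.145 = (1−0.473)·F14·0.300.
F14 = 55.535/(0.300×0.527) = 351.27 lb/h.
Recycle F13 = 0.473×351.27 = 166.15 lb/h.
Combined feed F8 = 383 + 166.15 = 549.15 lb/h.
Overhead F2 = F8 − F14 = 549.15 − 351.27 = 197.88 lb/h.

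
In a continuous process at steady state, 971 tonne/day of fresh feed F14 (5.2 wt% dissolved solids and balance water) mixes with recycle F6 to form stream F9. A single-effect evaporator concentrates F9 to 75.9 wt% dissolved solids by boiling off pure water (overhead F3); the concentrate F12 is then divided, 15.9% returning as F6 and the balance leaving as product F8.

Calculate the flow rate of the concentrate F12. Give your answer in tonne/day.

Overall dissolved solids balance (none leaves overhead): dissolved solids in fresh feed = dissolved solids in product, i.e. 971×0.052 = (1−0.159)·F12·0.759.
F12 = 50.492/(0.759×0.841) = 79.102 tonne/day.

79.1 tonne/day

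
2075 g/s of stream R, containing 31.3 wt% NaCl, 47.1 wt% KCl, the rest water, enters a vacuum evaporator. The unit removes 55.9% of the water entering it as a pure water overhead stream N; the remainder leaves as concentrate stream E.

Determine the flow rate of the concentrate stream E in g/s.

1824 g/s

water entering = 2075×0.216 = 448.2 g/s; overhead removed = 0.559×448.2 = 250.54 g/s.
Concentrate = 2075 − 250.54 = 1824.5 g/s.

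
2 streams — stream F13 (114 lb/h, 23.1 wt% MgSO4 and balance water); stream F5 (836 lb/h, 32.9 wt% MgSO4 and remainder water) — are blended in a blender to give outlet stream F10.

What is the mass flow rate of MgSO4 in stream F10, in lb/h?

MgSO4 out = MgSO4 in = 114×0.231 + 836×0.329 = 301.38 lb/h.

301.4 lb/h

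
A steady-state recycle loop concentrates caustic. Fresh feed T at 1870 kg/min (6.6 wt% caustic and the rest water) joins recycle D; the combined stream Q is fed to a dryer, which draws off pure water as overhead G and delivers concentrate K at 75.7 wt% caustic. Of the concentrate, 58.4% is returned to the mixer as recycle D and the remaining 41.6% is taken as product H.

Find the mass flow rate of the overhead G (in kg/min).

1707 kg/min

Overall caustic balance (none leaves overhead): caustic in fresh feed = caustic in product, i.e. 1870×0.066 = (1−0.584)·K·0.757.
K = 123.42/(0.757×0.416) = 391.92 kg/min.
Recycle D = 0.584×391.92 = 228.88 kg/min.
Combined feed Q = 1870 + 228.88 = 2098.9 kg/min.
Overhead G = Q − K = 2098.9 − 391.92 = 1707 kg/min.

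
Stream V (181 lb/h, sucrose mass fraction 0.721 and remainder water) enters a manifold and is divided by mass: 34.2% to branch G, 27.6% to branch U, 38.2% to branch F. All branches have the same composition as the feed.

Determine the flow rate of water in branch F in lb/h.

19.29 lb/h

Branch F total = 0.382×181 = 69.142 lb/h.
water in F = 0.279×69.142 = 19.291 lb/h.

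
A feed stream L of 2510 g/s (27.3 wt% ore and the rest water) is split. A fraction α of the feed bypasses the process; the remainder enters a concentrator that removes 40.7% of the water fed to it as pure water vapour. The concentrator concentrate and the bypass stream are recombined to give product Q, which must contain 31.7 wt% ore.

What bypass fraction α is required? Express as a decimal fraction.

0.531

All 2510×0.273 = 685.23 g/s of ore reaches Q, so Q = 685.23/0.317 = 2161.6 g/s and vapour = 348.39 g/s.
The evaporator receives (1−α)·2510 of feed at 0.727 water and removes 0.407 of that water:
0.407×0.727×(1−α)×2510 = 348.39
(1−α) = 348.39/742.68 = 0.4691;  α = 0.5309.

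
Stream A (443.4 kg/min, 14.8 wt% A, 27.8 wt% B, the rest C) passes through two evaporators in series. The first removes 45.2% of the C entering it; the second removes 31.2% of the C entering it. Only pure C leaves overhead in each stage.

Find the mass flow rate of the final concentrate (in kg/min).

C in feed = 443.4×0.574 = 254.51 kg/min.
After stage 1: C left = (1−0.452)×254.51 = 139.47; stream total = 328.36 kg/min.
After stage 2: C left = (1−0.312)×139.47 = 95.957; final concentrate = 284.85 kg/min.

284.8 kg/min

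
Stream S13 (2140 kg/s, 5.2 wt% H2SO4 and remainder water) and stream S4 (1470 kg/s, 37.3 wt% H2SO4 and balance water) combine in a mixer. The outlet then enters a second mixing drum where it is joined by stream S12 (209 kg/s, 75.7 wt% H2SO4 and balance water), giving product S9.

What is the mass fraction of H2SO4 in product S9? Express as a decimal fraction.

Overall, product flow = 3819 kg/s.
H2SO4 in = 2140×0.052 + 1470×0.373 + 209×0.757 = 817.8 kg/s.
H2SO4 fraction in S9 = 0.214.

0.214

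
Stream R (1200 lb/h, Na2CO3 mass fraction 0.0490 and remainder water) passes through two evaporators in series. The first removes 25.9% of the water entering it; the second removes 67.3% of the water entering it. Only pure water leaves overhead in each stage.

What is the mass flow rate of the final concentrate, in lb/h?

water in feed = 1200×0.951 = 1141.2 lb/h.
After stage 1: water left = (1−0.259)×1141.2 = 845.63; stream total = 904.43 lb/h.
After stage 2: water left = (1−0.673)×845.63 = 276.52; final concentrate = 335.32 lb/h.

335.3 lb/h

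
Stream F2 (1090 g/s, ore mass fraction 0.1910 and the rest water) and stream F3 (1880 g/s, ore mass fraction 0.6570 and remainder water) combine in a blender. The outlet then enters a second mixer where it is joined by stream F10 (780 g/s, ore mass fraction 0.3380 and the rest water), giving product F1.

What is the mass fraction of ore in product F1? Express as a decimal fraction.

0.4552

Overall, product flow = 3750 g/s.
ore in = 1090×0.191 + 1880×0.657 + 780×0.338 = 1707 g/s.
ore fraction in F1 = 0.4552.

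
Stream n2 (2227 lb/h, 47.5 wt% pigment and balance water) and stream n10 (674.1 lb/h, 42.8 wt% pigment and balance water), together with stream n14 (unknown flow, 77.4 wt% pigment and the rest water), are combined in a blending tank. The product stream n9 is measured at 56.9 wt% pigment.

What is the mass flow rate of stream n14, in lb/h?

Let n14 be the unknown flow. Total out = 2901.1 + n14.
pigment balance: 1346.3 + 0.774·n14 = 0.569·(2901.1 + n14)
(0.774 − 0.569)·n14 = 0.569×2901.1 − 1346.3 = 304.39
n14 = 304.39 / 0.205 = 1484.8 lb/h

1485 lb/h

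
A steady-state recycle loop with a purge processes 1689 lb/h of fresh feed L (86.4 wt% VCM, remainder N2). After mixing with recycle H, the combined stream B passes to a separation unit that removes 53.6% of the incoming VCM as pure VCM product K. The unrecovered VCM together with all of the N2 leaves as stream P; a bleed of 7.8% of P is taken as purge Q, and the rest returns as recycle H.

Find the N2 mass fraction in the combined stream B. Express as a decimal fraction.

0.536

N2 enters only via L and leaves only via the purge: 1689×0.136 = 0.078×(N2 in P), and the separation unit passes all N2, so N2 in B = N2 in P = 2944.9 lb/h.
VCM in B: m_A = 1689×0.864 + (1−0.078)·(1−0.536)·m_A, so m_A = 1459.3/0.5722 = 2550.4 lb/h.
B = 2550.4 + 2944.9 = 5495.3 lb/h.
N2 fraction in B = 2944.9/5495.3 = 0.536.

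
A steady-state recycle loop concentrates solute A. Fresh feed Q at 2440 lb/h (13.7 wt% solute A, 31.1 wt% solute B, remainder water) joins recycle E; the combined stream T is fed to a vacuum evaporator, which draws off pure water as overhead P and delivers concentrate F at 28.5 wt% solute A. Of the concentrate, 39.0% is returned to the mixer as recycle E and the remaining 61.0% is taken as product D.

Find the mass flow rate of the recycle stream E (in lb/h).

Overall solute A balance (none leaves overhead): solute A in fresh feed = solute A in product, i.e. 2440×0.137 = (1−0.390)·F·0.285.
F = 334.28/(0.285×0.610) = 1922.8 lb/h.
Recycle E = 0.390×1922.8 = 749.89 lb/h.

749.9 lb/h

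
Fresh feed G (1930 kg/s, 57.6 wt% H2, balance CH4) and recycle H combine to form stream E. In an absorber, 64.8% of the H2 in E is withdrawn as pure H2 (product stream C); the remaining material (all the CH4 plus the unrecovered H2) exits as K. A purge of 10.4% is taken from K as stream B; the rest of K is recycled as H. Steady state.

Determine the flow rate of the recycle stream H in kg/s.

7562 kg/s

CH4 enters only via G and leaves only via the purge: 1930×0.424 = 0.104×(CH4 in K), and the absorber passes all CH4, so CH4 in E = CH4 in K = 7868.5 kg/s.
H2 in E: m_A = 1930×0.576 + (1−0.104)·(1−0.648)·m_A, so m_A = 1111.7/0.6846 = 1623.8 kg/s.
K = (1−0.648)×1623.8 + 7868.5 = 8440 kg/s.
Recycle H = (1−0.104)×8440 = 7562.3 kg/s.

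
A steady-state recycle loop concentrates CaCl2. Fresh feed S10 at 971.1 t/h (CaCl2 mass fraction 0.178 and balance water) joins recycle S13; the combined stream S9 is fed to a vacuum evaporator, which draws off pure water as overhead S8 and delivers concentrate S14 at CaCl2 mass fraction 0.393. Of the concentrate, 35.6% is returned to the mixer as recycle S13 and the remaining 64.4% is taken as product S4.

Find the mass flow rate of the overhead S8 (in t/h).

531.3 t/h

Overall CaCl2 balance (none leaves overhead): CaCl2 in fresh feed = CaCl2 in product, i.e. 971.1×0.178 = (1−0.356)·S14·0.393.
S14 = 172.86/(0.393×0.644) = 682.98 t/h.
Recycle S13 = 0.356×682.98 = 243.14 t/h.
Combined feed S9 = 971.1 + 243.14 = 1214.2 t/h.
Overhead S8 = S9 − S14 = 1214.2 − 682.98 = 531.26 t/h.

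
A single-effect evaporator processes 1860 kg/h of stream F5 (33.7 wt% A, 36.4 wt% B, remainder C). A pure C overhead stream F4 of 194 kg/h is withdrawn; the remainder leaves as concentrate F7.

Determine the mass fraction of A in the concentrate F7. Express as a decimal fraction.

A is not removed: 1860×0.337 = 626.82 kg/h of A enters F7.
Concentrate = 1860 − 194 = 1666 kg/h.
Mass fraction = 626.82/1666 = 0.3762.

0.3762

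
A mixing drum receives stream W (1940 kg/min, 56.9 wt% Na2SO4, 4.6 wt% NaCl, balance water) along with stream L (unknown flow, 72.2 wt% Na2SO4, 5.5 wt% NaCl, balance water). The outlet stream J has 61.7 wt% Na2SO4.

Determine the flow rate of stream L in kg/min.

Let L be the unknown flow. Total out = 1940 + L.
Na2SO4 balance: 1103.9 + 0.722·L = 0.617·(1940 + L)
(0.722 − 0.617)·L = 0.617×1940 − 1103.9 = 93.12
L = 93.12 / 0.105 = 886.86 kg/min

886.9 kg/min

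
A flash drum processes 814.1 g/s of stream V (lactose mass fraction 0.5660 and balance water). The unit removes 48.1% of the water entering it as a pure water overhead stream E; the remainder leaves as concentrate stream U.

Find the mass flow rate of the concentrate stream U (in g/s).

644.2 g/s

water entering = 814.1×0.434 = 353.32 g/s; overhead removed = 0.481×353.32 = 169.95 g/s.
Concentrate = 814.1 − 169.95 = 644.15 g/s.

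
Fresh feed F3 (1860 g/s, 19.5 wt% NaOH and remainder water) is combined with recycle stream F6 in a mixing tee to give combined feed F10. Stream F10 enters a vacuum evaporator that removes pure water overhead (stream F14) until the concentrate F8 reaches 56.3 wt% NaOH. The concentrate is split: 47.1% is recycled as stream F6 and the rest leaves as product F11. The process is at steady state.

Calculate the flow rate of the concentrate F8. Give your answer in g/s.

Overall NaOH balance (none leaves overhead): NaOH in fresh feed = NaOH in product, i.e. 1860×0.195 = (1−0.471)·F8·0.563.
F8 = 362.7/(0.563×0.529) = 1217.8 g/s.

1218 g/s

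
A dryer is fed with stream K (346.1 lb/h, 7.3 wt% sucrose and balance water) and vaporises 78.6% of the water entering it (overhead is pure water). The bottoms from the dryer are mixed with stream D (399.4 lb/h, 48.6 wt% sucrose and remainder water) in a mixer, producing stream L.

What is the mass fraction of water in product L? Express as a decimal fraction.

Vapour removed = 0.786×0.927×346.1 = 252.18 lb/h; concentrate = 93.924 lb/h.
water reaching the mixer = 68.659 (from concentrate) + 399.4×0.514 = 273.95 lb/h.
Product flow = 93.924 + 399.4 = 493.32 lb/h; water fraction = 0.5553.

0.5553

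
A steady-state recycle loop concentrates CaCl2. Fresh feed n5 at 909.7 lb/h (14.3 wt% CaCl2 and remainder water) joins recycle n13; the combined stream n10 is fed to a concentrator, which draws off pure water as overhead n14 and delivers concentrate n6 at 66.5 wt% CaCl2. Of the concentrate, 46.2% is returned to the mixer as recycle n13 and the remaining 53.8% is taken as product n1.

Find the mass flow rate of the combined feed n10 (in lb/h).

Overall CaCl2 balance (none leaves overhead): CaCl2 in fresh feed = CaCl2 in product, i.e. 909.7×0.143 = (1−0.462)·n6·0.665.
n6 = 130.09/(0.665×0.538) = 363.61 lb/h.
Recycle n13 = 0.462×363.61 = 167.99 lb/h.
Combined feed n10 = 909.7 + 167.99 = 1077.7 lb/h.

1078 lb/h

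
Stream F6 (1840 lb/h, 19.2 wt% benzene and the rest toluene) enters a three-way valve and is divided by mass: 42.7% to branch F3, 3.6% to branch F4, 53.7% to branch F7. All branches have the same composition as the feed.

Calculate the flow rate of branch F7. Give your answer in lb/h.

988.1 lb/h

Branch F7 flow = 0.537×1840 = 988.08 lb/h.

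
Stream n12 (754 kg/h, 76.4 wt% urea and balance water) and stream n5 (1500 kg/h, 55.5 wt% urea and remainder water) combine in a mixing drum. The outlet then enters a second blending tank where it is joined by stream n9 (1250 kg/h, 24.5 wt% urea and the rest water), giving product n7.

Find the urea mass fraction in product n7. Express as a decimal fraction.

Overall, product flow = 3504 kg/h.
urea in = 754×0.764 + 1500×0.555 + 1250×0.245 = 1714.8 kg/h.
urea fraction in n7 = 0.489.

0.489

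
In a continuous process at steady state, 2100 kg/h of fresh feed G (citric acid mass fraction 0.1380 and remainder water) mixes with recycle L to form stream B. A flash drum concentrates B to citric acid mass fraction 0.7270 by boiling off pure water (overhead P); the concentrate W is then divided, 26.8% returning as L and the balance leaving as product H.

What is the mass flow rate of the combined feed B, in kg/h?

Overall citric acid balance (none leaves overhead): citric acid in fresh feed = citric acid in product, i.e. 2100×0.138 = (1−0.268)·W·0.727.
W = 289.8/(0.727×0.732) = 544.57 kg/h.
Recycle L = 0.268×544.57 = 145.94 kg/h.
Combined feed B = 2100 + 145.94 = 2245.9 kg/h.

2246 kg/h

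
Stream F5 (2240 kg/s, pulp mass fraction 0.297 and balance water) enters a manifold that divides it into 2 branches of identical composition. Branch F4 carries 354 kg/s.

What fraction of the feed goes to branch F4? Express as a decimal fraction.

0.158

Fraction to F4 = 354/2240 = 0.1580.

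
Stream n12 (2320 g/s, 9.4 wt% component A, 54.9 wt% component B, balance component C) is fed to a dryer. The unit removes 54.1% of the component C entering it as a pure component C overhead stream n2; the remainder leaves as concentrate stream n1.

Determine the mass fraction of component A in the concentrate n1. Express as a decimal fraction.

component A is not removed: 2320×0.094 = 218.08 g/s of component A enters n1.
component C entering = 2320×0.357 = 828.24 g/s; overhead removed = 0.541×828.24 = 448.08 g/s.
Concentrate = 2320 − 448.08 = 1871.9 g/s.
Mass fraction = 218.08/1871.9 = 0.117.

0.117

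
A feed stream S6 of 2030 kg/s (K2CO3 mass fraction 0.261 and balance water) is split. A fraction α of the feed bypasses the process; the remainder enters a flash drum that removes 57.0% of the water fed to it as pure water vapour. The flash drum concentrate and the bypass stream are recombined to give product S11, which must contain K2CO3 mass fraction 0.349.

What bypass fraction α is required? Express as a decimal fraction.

0.401

All 2030×0.261 = 529.83 kg/s of K2CO3 reaches S11, so S11 = 529.83/0.349 = 1518.1 kg/s and vapour = 511.86 kg/s.
The evaporator receives (1−α)·2030 of feed at 0.739 water and removes 0.570 of that water:
0.570×0.739×(1−α)×2030 = 511.86
(1−α) = 511.86/855.1 = 0.5986;  α = 0.4014.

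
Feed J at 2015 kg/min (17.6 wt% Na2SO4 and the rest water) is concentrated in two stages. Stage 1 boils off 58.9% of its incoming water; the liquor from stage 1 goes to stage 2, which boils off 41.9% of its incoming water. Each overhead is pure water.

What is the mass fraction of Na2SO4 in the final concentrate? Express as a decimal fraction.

water in feed = 2015×0.824 = 1660.4 kg/min.
After stage 1: water left = (1−0.589)×1660.4 = 682.41; stream total = 1037 kg/min.
After stage 2: water left = (1−0.419)×682.41 = 396.48; final concentrate = 751.12 kg/min.
Na2SO4 fraction = 354.64/751.12 = 0.472.

0.472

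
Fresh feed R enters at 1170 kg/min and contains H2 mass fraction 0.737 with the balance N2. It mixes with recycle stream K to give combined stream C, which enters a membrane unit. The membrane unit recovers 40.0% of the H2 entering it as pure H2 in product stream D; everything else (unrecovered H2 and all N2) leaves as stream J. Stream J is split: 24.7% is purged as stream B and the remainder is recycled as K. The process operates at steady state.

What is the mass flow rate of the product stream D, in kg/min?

H2 in C: m_A = 1170×0.737 + (1−0.247)·(1−0.400)·m_A, so m_A = 862.29/0.5482 = 1572.9 kg/min.
Product D = 0.400×1572.9 = 629.18 kg/min.

629.2 kg/min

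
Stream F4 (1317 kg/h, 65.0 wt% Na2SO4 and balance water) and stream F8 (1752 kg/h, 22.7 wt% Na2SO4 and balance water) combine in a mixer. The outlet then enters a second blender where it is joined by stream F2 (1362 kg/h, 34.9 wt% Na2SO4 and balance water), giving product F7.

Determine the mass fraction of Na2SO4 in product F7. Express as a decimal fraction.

0.390

Overall, product flow = 4431 kg/h.
Na2SO4 in = 1317×0.650 + 1752×0.227 + 1362×0.349 = 1729.1 kg/h.
Na2SO4 fraction in F7 = 0.390.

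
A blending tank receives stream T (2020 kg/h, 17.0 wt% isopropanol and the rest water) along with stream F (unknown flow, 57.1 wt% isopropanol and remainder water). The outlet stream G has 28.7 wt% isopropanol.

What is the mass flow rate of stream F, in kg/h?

Let F be the unknown flow. Total out = 2020 + F.
isopropanol balance: 343.4 + 0.571·F = 0.287·(2020 + F)
(0.571 − 0.287)·F = 0.287×2020 − 343.4 = 236.34
F = 236.34 / 0.284 = 832.18 kg/h

832.2 kg/h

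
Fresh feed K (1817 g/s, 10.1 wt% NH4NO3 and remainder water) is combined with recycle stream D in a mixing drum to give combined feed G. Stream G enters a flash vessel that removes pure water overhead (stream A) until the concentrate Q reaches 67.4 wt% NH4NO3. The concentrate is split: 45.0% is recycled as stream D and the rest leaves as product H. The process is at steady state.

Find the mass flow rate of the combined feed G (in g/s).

2040 g/s

Overall NH4NO3 balance (none leaves overhead): NH4NO3 in fresh feed = NH4NO3 in product, i.e. 1817×0.101 = (1−0.450)·Q·0.674.
Q = 183.52/(0.674×0.550) = 495.06 g/s.
Recycle D = 0.450×495.06 = 222.77 g/s.
Combined feed G = 1817 + 222.77 = 2039.8 g/s.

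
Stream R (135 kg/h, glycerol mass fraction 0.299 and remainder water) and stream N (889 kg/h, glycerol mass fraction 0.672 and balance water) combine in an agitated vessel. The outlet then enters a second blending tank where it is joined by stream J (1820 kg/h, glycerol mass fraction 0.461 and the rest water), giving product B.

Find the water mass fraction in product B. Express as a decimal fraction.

0.481

Overall, product flow = 2844 kg/h.
water in = 135×0.701 + 889×0.328 + 1820×0.539 = 1367.2 kg/h.
water fraction in B = 0.481.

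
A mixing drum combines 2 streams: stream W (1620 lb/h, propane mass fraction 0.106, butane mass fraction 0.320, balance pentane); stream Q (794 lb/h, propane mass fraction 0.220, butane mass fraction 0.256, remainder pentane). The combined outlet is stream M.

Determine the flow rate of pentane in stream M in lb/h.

pentane out = pentane in = 1620×0.574 + 794×0.524 = 1345.9 lb/h.

1346 lb/h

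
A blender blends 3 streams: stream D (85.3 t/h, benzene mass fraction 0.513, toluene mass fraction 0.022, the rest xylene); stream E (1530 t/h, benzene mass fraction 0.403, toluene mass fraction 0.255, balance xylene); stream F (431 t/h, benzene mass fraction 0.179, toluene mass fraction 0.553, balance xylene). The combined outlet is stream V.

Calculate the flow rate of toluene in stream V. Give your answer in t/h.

630.4 t/h

toluene out = toluene in = 85.3×0.022 + 1530×0.255 + 431×0.553 = 630.37 t/h.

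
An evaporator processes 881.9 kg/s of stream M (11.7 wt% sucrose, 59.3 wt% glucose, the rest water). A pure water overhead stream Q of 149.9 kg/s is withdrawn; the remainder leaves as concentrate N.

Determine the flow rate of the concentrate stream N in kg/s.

Concentrate = 881.9 − 149.9 = 732 kg/s.

732 kg/s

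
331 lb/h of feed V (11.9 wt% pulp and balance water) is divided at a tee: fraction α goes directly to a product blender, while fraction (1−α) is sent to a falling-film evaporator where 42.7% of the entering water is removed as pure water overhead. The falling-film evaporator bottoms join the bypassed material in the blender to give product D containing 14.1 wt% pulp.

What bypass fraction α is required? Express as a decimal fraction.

0.585

All 331×0.119 = 39.389 lb/h of pulp reaches D, so D = 39.389/0.141 = 279.35 lb/h and vapour = 51.645 lb/h.
The evaporator receives (1−α)·331 of feed at 0.881 water and removes 0.427 of that water:
0.427×0.881×(1−α)×331 = 51.645
(1−α) = 51.645/124.52 = 0.4148;  α = 0.5852.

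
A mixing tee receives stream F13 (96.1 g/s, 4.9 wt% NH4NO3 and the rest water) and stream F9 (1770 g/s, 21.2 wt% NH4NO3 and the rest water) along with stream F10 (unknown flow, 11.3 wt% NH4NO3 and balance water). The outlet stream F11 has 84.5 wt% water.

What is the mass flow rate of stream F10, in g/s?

2160 g/s

Let F10 be the unknown flow. Total out = 1866.1 + F10.
water balance: 1486.2 + 0.887·F10 = 0.845·(1866.1 + F10)
(0.887 − 0.845)·F10 = 0.845×1866.1 − 1486.2 = 90.703
F10 = 90.703 / 0.042 = 2159.6 g/s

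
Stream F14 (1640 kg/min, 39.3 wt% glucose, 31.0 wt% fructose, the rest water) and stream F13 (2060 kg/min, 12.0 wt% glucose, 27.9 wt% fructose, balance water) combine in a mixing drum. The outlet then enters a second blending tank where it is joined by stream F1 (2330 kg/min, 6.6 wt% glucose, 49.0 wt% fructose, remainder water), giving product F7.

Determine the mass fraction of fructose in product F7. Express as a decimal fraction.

0.3690

Overall, product flow = 6030 kg/min.
fructose in = 1640×0.310 + 2060×0.279 + 2330×0.490 = 2224.8 kg/min.
fructose fraction in F7 = 0.3690.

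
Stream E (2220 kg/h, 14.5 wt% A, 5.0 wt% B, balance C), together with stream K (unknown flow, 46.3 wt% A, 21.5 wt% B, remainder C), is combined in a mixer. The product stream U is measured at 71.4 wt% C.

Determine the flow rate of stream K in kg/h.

Let K be the unknown flow. Total out = 2220 + K.
C balance: 1787.1 + 0.322·K = 0.714·(2220 + K)
(0.322 − 0.714)·K = 0.714×2220 − 1787.1 = -202.02
K = -202.02 / -0.392 = 515.36 kg/h

515.4 kg/h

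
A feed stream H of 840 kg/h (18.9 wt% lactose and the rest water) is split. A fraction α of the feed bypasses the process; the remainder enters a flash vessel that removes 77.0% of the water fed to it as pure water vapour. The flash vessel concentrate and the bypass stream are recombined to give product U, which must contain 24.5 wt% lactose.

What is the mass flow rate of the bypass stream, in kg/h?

All 840×0.189 = 158.76 kg/h of lactose reaches U, so U = 158.76/0.245 = 648 kg/h and vapour = 192 kg/h.
The evaporator receives (1−α)·840 of feed at 0.811 water and removes 0.770 of that water:
0.770×0.811×(1−α)×840 = 192
(1−α) = 192/524.55 = 0.3660;  α = 0.6340.
Bypass flow = 0.6340×840 = 532.54 kg/h.

532.5 kg/h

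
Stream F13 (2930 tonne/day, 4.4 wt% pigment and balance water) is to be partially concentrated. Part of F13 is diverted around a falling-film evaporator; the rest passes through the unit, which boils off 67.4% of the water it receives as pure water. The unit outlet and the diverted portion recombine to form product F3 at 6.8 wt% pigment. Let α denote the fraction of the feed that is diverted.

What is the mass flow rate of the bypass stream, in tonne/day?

1325 tonne/day

All 2930×0.044 = 128.92 tonne/day of pigment reaches F3, so F3 = 128.92/0.068 = 1895.9 tonne/day and vapour = 1034.1 tonne/day.
The evaporator receives (1−α)·2930 of feed at 0.956 water and removes 0.674 of that water:
0.674×0.956×(1−α)×2930 = 1034.1
(1−α) = 1034.1/1887.9 = 0.5478;  α = 0.4522.
Bypass flow = 0.4522×2930 = 1325.1 tonne/day.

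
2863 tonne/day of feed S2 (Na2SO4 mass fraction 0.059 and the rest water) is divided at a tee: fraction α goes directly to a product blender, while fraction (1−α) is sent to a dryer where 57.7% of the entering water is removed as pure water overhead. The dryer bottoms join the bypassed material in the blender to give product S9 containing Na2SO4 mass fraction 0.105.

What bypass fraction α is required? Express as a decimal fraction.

All 2863×0.059 = 168.92 tonne/day of Na2SO4 reaches S9, so S9 = 168.92/0.105 = 1608.7 tonne/day and vapour = 1254.3 tonne/day.
The evaporator receives (1−α)·2863 of feed at 0.941 water and removes 0.577 of that water:
0.577×0.941×(1−α)×2863 = 1254.3
(1−α) = 1254.3/1554.5 = 0.8069;  α = 0.1931.

0.193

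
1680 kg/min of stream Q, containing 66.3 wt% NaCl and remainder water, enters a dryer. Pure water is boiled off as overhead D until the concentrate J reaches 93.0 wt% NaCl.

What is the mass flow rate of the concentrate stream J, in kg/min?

1198 kg/min

NaCl is conserved: 1680×0.663 = 1113.8 kg/min all reports to the concentrate.
Concentrate = 1113.8/(target fraction) = 1197.7 kg/min.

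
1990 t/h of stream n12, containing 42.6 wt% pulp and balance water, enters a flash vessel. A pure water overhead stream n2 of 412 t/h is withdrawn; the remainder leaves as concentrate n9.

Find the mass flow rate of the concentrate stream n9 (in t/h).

Concentrate = 1990 − 412 = 1578 t/h.

1578 t/h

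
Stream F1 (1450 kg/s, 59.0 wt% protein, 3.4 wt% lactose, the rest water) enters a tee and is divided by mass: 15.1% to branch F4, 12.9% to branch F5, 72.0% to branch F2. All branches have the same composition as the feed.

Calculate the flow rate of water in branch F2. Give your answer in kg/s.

392.5 kg/s

Branch F2 total = 0.720×1450 = 1044 kg/s.
water in F2 = 0.376×1044 = 392.54 kg/s.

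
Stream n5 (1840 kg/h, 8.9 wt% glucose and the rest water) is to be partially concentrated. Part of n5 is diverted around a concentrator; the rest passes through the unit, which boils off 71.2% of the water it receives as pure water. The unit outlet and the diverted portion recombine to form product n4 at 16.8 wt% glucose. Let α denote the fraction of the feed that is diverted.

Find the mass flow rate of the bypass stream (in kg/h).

506.1 kg/h

All 1840×0.089 = 163.76 kg/h of glucose reaches n4, so n4 = 163.76/0.168 = 974.76 kg/h and vapour = 865.24 kg/h.
The evaporator receives (1−α)·1840 of feed at 0.911 water and removes 0.712 of that water:
0.712×0.911×(1−α)×1840 = 865.24
(1−α) = 865.24/1193.5 = 0.7250;  α = 0.2750.
Bypass flow = 0.2750×1840 = 506.06 kg/h.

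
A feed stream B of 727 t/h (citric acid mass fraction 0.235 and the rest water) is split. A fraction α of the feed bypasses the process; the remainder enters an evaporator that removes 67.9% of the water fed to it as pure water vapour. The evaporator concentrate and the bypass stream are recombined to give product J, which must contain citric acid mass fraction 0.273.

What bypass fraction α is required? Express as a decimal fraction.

0.732

All 727×0.235 = 170.84 t/h of citric acid reaches J, so J = 170.84/0.273 = 625.81 t/h and vapour = 101.19 t/h.
The evaporator receives (1−α)·727 of feed at 0.765 water and removes 0.679 of that water:
0.679×0.765×(1−α)×727 = 101.19
(1−α) = 101.19/377.63 = 0.2680;  α = 0.7320.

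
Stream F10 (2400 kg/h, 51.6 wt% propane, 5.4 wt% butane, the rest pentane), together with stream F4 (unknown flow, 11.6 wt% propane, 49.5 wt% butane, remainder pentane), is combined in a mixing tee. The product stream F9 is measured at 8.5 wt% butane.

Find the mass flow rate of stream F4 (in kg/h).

Let F4 be the unknown flow. Total out = 2400 + F4.
butane balance: 129.6 + 0.495·F4 = 0.085·(2400 + F4)
(0.495 − 0.085)·F4 = 0.085×2400 − 129.6 = 74.4
F4 = 74.4 / 0.410 = 181.46 kg/h

181.5 kg/h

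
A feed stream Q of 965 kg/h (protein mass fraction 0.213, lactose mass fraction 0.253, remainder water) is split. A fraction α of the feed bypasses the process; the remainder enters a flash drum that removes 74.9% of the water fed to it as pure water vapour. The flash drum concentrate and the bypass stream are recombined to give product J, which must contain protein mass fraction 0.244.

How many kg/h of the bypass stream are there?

658.5 kg/h

All 965×0.213 = 205.54 kg/h of protein reaches J, so J = 205.54/0.244 = 842.4 kg/h and vapour = 122.6 kg/h.
The evaporator receives (1−α)·965 of feed at 0.534 water and removes 0.749 of that water:
0.749×0.534×(1−α)×965 = 122.6
(1−α) = 122.6/385.97 = 0.3176;  α = 0.6824.
Bypass flow = 0.6824×965 = 658.47 kg/h.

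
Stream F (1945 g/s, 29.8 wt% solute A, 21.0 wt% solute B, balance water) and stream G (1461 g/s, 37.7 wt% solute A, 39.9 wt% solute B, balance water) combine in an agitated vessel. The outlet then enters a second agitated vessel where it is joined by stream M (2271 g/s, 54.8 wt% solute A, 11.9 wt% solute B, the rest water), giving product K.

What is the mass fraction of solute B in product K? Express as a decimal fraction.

Overall, product flow = 5677 g/s.
solute B in = 1945×0.210 + 1461×0.399 + 2271×0.119 = 1261.6 g/s.
solute B fraction in K = 0.2222.

0.2222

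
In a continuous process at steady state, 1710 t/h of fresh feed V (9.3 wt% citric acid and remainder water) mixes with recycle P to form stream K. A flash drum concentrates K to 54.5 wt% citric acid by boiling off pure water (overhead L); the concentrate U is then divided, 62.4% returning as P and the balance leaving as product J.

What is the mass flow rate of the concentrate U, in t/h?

776.1 t/h

Overall citric acid balance (none leaves overhead): citric acid in fresh feed = citric acid in product, i.e. 1710×0.093 = (1−0.624)·U·0.545.
U = 159.03/(0.545×0.376) = 776.06 t/h.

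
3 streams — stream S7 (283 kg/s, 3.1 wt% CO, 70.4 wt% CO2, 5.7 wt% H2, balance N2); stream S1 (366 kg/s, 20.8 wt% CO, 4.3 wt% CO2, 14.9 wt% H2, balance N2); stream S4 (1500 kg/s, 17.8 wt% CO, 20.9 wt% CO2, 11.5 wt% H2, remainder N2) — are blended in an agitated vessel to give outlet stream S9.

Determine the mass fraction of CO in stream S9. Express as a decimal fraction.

0.1638

Total flow out = 283 + 366 + 1500 = 2149 kg/s.
CO in = 283×0.031 + 366×0.208 + 1500×0.178 = 351.9 kg/s.
CO mass fraction in S9 = 351.9/2149 = 0.1638.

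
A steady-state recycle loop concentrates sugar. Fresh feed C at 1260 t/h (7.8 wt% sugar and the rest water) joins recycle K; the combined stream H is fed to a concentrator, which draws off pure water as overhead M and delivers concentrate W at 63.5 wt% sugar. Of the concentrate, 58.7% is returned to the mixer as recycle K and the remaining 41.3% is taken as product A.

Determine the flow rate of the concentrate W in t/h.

374.7 t/h

Overall sugar balance (none leaves overhead): sugar in fresh feed = sugar in product, i.e. 1260×0.078 = (1−0.587)·W·0.635.
W = 98.28/(0.635×0.413) = 374.75 t/h.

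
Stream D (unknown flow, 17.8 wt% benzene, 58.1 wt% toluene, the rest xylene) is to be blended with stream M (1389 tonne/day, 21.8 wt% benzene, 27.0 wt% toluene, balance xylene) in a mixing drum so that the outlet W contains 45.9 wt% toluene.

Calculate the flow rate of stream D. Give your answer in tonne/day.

Let D be the unknown flow. Total out = 1389 + D.
toluene balance: 375.03 + 0.581·D = 0.459·(1389 + D)
(0.581 − 0.459)·D = 0.459×1389 − 375.03 = 262.52
D = 262.52 / 0.122 = 2151.8 tonne/day

2152 tonne/day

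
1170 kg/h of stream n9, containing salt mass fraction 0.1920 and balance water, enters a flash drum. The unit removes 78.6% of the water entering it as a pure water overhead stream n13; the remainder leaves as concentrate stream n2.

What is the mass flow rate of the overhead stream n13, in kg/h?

water entering = 1170×0.808 = 945.36 kg/h; overhead removed = 0.786×945.36 = 743.05 kg/h.

743.1 kg/h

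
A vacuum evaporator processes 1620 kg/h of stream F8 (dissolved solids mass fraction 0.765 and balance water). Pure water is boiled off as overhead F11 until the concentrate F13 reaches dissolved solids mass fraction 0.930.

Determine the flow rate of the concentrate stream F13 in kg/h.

dissolved solids is conserved: 1620×0.765 = 1239.3 kg/h all reports to the concentrate.
Concentrate = 1239.3/(target fraction) = 1332.6 kg/h.

1333 kg/h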